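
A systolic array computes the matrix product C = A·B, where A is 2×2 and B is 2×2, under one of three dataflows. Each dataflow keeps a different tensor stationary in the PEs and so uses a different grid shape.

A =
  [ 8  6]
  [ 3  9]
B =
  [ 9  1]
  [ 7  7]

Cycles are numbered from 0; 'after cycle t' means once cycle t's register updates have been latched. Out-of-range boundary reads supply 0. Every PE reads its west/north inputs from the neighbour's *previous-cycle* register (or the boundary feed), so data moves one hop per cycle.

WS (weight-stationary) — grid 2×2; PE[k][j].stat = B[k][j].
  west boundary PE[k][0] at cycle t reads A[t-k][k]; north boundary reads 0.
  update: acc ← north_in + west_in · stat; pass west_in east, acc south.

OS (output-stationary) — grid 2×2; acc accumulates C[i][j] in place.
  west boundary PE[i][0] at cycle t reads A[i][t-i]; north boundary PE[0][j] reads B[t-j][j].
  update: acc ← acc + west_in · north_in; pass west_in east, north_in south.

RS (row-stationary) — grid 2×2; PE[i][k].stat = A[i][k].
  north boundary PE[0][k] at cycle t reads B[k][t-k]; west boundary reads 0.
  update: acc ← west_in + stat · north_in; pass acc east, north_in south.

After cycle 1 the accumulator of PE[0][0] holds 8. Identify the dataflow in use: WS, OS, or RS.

Under WS (2×2), PE[0][0]:
  c0 r0c0: 72 / 8 / 72
  c1 r0c0: 27 / 3 / 27
Under OS (2×2), PE[0][0]:
  c0 r0c0: 72 / 8 / 9
  c1 r0c0: 114 / 6 / 7
Under RS (2×2), PE[0][0]:
  c0 r0c0: 72 / 72 / 9
  c1 r0c0: 8 / 8 / 1

dataflow = RS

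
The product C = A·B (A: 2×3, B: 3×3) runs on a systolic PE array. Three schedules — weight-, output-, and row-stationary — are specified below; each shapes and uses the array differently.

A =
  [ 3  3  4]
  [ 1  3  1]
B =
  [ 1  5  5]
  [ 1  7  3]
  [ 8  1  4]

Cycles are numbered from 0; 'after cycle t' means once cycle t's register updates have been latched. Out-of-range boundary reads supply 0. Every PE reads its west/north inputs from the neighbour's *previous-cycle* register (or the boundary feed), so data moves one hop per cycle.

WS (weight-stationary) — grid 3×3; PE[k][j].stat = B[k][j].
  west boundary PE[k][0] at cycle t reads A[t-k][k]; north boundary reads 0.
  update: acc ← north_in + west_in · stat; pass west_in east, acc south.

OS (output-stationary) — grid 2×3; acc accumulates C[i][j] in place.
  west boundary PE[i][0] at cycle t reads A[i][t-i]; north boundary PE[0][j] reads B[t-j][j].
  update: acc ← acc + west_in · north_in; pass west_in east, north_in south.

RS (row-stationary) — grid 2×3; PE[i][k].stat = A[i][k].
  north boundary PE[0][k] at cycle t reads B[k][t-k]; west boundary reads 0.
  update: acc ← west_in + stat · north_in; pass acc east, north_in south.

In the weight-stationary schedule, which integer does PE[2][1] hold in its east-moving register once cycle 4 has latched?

register = 1

WS (3×3). Following PE[2][1] plus its west/north inputs:
  0: (1,1).acc=0  regs=<0,0>
  0: (2,0).acc=0  regs=<0,0>
  0: (2,1).acc=0  regs=<0,0>
  1: (1,1).acc=0  regs=<0,0>
  1: (2,0).acc=0  regs=<0,0>
  1: (2,1).acc=0  regs=<0,0>
  2: (1,1).acc=36  regs=<3,36>
  2: (2,0).acc=38  regs=<4,38>
  2: (2,1).acc=0  regs=<0,0>
  3: (1,1).acc=26  regs=<3,26>
  3: (2,0).acc=12  regs=<1,12>
  3: (2,1).acc=40  regs=<4,40>
  4: (1,1).acc=0  regs=<0,0>
  4: (2,0).acc=0  regs=<0,0>
  4: (2,1).acc=27  regs=<1,27>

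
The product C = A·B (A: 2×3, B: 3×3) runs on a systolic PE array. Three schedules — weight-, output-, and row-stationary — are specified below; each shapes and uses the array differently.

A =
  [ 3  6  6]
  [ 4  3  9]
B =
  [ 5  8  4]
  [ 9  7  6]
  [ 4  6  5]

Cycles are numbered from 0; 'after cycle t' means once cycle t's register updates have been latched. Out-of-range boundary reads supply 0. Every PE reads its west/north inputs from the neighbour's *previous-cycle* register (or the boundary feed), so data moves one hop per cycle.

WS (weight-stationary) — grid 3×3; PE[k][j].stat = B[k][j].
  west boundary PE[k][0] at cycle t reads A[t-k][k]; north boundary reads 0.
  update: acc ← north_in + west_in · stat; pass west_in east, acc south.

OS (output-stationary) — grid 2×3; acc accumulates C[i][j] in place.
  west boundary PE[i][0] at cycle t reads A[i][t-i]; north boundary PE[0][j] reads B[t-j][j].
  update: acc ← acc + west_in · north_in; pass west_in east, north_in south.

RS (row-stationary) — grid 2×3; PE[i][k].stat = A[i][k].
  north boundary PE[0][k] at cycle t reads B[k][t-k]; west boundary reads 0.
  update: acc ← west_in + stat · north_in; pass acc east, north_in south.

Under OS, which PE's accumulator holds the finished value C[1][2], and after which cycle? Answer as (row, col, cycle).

OS — PE[1][2] is where C[1][2] collects:
  @0  [1,2]  acc 0  |  →0  ↓0
  @1  [1,2]  acc 0  |  →0  ↓0
  @2  [1,2]  acc 0  |  →0  ↓0
  @3  [1,2]  acc 16  |  →4  ↓4
  @4  [1,2]  acc 34  |  →3  ↓6
  @5  [1,2]  acc 79  |  →9  ↓5

(row, col, cycle) = (1, 2, 5)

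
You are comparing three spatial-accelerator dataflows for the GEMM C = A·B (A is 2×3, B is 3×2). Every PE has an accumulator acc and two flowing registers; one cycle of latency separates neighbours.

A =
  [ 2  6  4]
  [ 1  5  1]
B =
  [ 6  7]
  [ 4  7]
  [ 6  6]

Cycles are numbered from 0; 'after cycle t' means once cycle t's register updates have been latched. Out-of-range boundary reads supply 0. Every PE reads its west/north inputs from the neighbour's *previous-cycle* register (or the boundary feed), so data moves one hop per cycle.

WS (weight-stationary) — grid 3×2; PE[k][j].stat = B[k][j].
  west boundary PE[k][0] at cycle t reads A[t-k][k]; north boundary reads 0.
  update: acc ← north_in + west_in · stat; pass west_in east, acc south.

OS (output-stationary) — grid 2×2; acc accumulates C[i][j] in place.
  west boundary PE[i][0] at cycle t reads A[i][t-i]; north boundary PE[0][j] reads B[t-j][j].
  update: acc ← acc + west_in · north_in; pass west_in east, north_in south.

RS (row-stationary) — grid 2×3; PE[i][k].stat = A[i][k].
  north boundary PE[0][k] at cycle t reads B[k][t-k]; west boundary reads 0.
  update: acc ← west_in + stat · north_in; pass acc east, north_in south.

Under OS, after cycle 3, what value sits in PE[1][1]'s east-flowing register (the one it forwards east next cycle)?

Tracing OS — 2×2 array, target PE[1][1]:
  [0] (0,1) acc=0 (h:0 v:0)
  [0] (1,0) acc=0 (h:0 v:0)
  [0] (1,1) acc=0 (h:0 v:0)
  [1] (0,1) acc=14 (h:2 v:7)
  [1] (1,0) acc=6 (h:1 v:6)
  [1] (1,1) acc=0 (h:0 v:0)
  [2] (0,1) acc=56 (h:6 v:7)
  [2] (1,0) acc=26 (h:5 v:4)
  [2] (1,1) acc=7 (h:1 v:7)
  [3] (0,1) acc=80 (h:4 v:6)
  [3] (1,0) acc=32 (h:1 v:6)
  [3] (1,1) acc=42 (h:5 v:7)

register = 5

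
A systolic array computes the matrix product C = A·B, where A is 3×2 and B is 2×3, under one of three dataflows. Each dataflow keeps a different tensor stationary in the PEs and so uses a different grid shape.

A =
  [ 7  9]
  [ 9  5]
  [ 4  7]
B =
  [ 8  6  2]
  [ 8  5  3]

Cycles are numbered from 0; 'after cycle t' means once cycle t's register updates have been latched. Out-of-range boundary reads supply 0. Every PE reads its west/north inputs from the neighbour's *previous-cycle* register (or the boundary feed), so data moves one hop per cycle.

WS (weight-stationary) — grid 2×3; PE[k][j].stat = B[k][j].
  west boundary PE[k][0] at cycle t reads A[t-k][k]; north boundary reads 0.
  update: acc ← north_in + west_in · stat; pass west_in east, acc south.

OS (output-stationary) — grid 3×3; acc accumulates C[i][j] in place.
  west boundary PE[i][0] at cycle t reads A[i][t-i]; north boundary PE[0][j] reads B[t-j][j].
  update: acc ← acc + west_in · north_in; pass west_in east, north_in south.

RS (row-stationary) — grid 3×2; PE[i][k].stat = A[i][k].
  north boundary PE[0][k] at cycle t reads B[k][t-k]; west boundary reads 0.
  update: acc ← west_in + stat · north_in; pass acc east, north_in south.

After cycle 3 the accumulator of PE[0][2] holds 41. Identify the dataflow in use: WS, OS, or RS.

Under WS (2×3), PE[0][2]:
  @0  [0,2]  acc 0  |  →0  ↓0
  @1  [0,2]  acc 0  |  →0  ↓0
  @2  [0,2]  acc 14  |  →7  ↓14
  @3  [0,2]  acc 18  |  →9  ↓18
Under OS (3×3), PE[0][2]:
  @0  [0,2]  acc 0  |  →0  ↓0
  @1  [0,2]  acc 0  |  →0  ↓0
  @2  [0,2]  acc 14  |  →7  ↓2
  @3  [0,2]  acc 41  |  →9  ↓3
RS: PE[0][2] is outside its 3×2 grid.

dataflow = OS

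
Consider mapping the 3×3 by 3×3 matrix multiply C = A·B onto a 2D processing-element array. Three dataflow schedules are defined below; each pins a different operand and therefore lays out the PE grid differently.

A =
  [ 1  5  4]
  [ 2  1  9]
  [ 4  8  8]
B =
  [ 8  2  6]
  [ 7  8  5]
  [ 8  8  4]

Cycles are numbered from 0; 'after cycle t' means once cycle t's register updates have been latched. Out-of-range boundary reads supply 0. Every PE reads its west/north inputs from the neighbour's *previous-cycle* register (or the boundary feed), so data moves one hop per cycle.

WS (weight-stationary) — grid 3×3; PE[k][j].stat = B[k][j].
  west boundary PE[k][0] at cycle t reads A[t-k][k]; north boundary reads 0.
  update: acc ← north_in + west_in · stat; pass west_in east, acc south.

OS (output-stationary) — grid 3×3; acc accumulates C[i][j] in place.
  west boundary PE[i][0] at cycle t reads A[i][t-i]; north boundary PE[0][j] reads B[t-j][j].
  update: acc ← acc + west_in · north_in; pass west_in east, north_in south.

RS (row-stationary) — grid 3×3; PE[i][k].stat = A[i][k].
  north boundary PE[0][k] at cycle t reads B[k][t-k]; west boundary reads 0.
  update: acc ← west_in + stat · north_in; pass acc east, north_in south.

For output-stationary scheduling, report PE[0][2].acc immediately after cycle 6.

Tracing OS — 3×3 array, target PE[0][2]:
  c0 r0c1: 0 / 0 / 0
  c0 r0c2: 0 / 0 / 0
  c1 r0c1: 2 / 1 / 2
  c1 r0c2: 0 / 0 / 0
  c2 r0c1: 42 / 5 / 8
  c2 r0c2: 6 / 1 / 6
  c3 r0c1: 74 / 4 / 8
  c3 r0c2: 31 / 5 / 5
  c4 r0c1: 74 / 0 / 0
  c4 r0c2: 47 / 4 / 4
  c5 r0c1: 74 / 0 / 0
  c5 r0c2: 47 / 0 / 0
  c6 r0c1: 74 / 0 / 0
  c6 r0c2: 47 / 0 / 0

PE[0][2].acc = 47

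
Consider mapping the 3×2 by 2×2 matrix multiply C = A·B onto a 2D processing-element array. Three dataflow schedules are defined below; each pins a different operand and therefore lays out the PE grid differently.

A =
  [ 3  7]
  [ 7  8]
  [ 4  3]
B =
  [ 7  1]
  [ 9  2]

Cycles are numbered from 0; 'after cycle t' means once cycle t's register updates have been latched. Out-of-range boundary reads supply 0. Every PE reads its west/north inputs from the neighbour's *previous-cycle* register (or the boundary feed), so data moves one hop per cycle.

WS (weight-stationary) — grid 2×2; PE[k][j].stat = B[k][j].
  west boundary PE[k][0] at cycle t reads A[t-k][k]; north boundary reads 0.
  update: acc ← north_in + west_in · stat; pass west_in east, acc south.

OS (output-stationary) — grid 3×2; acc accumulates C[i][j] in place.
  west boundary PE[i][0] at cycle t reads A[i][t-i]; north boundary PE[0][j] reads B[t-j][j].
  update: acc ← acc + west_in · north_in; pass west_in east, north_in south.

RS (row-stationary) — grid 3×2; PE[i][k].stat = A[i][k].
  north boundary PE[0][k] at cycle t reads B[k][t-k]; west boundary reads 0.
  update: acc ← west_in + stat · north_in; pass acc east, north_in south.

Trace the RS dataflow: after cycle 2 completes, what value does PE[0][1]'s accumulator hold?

PE[0][1].acc = 17

RS on a 3×2 grid — tracing PE[0][1] and its feeders:
  step 0 · PE0,0: acc=21; fwd→21 fwd↓7
  step 0 · PE0,1: acc=0; fwd→0 fwd↓0
  step 1 · PE0,0: acc=3; fwd→3 fwd↓1
  step 1 · PE0,1: acc=84; fwd→84 fwd↓9
  step 2 · PE0,0: acc=0; fwd→0 fwd↓0
  step 2 · PE0,1: acc=17; fwd→17 fwd↓2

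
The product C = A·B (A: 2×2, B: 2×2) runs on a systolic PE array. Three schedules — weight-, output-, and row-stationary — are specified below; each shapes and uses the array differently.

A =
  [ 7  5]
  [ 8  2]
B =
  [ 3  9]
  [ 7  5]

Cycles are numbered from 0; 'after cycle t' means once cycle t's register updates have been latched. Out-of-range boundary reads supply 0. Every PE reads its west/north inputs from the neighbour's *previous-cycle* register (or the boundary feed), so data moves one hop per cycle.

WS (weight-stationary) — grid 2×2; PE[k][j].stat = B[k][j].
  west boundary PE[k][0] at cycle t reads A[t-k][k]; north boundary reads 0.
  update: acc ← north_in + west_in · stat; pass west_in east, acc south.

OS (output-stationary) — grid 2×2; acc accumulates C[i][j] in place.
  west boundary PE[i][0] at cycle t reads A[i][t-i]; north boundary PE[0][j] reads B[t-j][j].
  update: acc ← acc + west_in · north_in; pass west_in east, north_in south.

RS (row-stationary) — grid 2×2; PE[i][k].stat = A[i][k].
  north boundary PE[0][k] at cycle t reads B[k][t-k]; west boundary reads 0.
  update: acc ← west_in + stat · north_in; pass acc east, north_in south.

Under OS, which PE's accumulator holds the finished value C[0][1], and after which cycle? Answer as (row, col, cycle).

OS: C[0][1] accumulates in PE[0][1]:
  after 0 — PE[0][1] acc=0, pass-E 0, pass-S 0
  after 1 — PE[0][1] acc=63, pass-E 7, pass-S 9
  after 2 — PE[0][1] acc=88, pass-E 5, pass-S 5

(row, col, cycle) = (0, 1, 2)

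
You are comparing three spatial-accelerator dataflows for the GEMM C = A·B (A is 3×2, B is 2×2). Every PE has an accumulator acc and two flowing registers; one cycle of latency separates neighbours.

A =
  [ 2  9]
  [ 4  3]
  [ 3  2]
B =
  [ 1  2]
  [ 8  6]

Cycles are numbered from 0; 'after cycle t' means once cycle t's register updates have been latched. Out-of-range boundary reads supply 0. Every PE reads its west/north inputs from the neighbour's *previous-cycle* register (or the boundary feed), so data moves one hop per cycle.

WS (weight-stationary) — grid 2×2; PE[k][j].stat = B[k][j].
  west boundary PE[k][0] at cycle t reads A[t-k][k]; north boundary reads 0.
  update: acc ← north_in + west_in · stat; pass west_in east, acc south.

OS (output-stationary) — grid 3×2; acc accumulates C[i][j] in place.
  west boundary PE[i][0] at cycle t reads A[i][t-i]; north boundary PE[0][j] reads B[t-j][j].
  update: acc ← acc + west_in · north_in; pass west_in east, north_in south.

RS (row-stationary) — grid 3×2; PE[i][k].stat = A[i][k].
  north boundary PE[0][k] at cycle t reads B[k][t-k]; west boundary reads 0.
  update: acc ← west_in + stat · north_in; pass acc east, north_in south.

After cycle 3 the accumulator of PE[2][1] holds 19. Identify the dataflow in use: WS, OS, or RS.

WS: PE[2][1] is outside its 2×2 grid.
Under OS (3×2), PE[2][1]:
  after 0 — PE[2][1] acc=0, pass-E 0, pass-S 0
  after 1 — PE[2][1] acc=0, pass-E 0, pass-S 0
  after 2 — PE[2][1] acc=0, pass-E 0, pass-S 0
  after 3 — PE[2][1] acc=6, pass-E 3, pass-S 2
Under RS (3×2), PE[2][1]:
  after 0 — PE[2][1] acc=0, pass-E 0, pass-S 0
  after 1 — PE[2][1] acc=0, pass-E 0, pass-S 0
  after 2 — PE[2][1] acc=0, pass-E 0, pass-S 0
  after 3 — PE[2][1] acc=19, pass-E 19, pass-S 8

dataflow = RS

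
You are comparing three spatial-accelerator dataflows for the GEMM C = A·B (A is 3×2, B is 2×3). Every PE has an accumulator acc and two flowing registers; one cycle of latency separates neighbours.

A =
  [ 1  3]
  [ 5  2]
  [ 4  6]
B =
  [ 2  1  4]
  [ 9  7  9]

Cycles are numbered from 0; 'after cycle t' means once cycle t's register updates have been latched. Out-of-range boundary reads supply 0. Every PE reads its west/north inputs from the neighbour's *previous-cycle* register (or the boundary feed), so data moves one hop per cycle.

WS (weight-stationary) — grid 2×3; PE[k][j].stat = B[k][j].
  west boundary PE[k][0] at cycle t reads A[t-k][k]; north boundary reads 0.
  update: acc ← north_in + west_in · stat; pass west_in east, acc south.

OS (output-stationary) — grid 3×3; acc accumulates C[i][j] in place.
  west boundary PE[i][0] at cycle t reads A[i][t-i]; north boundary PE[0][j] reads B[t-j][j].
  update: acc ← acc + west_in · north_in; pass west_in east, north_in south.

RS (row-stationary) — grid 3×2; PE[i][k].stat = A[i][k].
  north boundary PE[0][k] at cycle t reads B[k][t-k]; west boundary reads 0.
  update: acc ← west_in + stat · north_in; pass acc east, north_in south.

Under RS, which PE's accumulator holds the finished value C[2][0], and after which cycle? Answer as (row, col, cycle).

Under RS, C[2][0] lands at PE[2][1]:
  cycle 0: PE[2][1] → acc 0, east 0, south 0
  cycle 1: PE[2][1] → acc 0, east 0, south 0
  cycle 2: PE[2][1] → acc 0, east 0, south 0
  cycle 3: PE[2][1] → acc 62, east 62, south 9

(row, col, cycle) = (2, 1, 3)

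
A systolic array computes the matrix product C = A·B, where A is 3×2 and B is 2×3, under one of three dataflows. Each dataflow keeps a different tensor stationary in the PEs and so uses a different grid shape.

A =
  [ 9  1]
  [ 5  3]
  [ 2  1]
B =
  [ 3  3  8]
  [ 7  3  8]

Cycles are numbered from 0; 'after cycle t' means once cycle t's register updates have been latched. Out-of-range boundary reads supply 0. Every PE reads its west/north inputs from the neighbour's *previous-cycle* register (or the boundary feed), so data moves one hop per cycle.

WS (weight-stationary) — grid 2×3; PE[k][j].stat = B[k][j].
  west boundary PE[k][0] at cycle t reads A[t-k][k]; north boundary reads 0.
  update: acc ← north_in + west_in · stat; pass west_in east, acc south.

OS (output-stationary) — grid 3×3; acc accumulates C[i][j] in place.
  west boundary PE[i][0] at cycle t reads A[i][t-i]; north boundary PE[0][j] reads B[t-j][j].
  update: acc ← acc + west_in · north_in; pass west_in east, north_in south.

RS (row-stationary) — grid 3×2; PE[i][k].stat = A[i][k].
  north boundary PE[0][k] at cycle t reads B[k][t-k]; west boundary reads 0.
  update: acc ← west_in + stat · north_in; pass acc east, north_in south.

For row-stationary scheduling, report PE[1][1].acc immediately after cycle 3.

PE[1][1].acc = 24

RS 3×2: PE[1][1] cycle-by-cycle (with neighbour feeds):
  [0] (0,1) acc=0 (h:0 v:0)
  [0] (1,0) acc=0 (h:0 v:0)
  [0] (1,1) acc=0 (h:0 v:0)
  [1] (0,1) acc=34 (h:34 v:7)
  [1] (1,0) acc=15 (h:15 v:3)
  [1] (1,1) acc=0 (h:0 v:0)
  [2] (0,1) acc=30 (h:30 v:3)
  [2] (1,0) acc=15 (h:15 v:3)
  [2] (1,1) acc=36 (h:36 v:7)
  [3] (0,1) acc=80 (h:80 v:8)
  [3] (1,0) acc=40 (h:40 v:8)
  [3] (1,1) acc=24 (h:24 v:3)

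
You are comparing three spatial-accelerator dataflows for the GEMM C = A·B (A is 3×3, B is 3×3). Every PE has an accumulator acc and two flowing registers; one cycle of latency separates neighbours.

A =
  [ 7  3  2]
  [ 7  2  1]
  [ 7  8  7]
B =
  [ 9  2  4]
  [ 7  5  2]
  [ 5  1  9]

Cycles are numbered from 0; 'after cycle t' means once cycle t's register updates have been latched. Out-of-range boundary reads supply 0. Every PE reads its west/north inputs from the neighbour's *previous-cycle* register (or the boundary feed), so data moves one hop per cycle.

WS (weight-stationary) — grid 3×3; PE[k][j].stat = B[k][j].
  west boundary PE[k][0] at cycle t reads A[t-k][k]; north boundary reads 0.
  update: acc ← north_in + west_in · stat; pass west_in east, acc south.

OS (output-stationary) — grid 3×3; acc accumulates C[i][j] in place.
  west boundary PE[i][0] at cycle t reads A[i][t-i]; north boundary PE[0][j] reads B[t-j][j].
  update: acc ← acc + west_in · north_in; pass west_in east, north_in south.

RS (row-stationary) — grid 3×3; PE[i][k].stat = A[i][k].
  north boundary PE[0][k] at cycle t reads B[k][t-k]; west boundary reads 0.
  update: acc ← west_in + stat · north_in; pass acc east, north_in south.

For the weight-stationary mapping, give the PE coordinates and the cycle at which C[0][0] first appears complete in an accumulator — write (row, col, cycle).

(row, col, cycle) = (2, 0, 2)

Under WS, C[0][0] lands at PE[2][0]:
  t=0 PE[2][0]: acc=0 h=0 v=0
  t=1 PE[2][0]: acc=0 h=0 v=0
  t=2 PE[2][0]: acc=94 h=2 v=94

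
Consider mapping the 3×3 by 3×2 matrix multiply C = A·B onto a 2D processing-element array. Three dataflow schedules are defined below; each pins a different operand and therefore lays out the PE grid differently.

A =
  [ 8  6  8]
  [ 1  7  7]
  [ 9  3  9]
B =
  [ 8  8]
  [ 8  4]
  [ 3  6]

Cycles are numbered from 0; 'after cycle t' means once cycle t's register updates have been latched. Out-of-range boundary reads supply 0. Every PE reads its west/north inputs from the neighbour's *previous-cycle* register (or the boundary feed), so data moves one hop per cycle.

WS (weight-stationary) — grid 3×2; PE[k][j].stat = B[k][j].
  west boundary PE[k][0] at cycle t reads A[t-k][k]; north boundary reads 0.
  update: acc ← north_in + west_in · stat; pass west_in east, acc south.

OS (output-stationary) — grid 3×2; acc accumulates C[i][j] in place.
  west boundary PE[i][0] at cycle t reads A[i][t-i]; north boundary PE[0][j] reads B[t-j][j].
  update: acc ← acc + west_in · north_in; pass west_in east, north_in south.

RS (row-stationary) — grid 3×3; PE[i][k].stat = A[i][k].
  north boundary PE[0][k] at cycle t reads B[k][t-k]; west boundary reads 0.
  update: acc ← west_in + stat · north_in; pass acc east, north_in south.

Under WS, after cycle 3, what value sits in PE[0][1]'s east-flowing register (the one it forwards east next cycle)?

Tracing WS — 3×2 array, target PE[0][1]:
  @0  [0,0]  acc 64  |  →8  ↓64
  @0  [0,1]  acc 0  |  →0  ↓0
  @1  [0,0]  acc 8  |  →1  ↓8
  @1  [0,1]  acc 64  |  →8  ↓64
  @2  [0,0]  acc 72  |  →9  ↓72
  @2  [0,1]  acc 8  |  →1  ↓8
  @3  [0,0]  acc 0  |  →0  ↓0
  @3  [0,1]  acc 72  |  →9  ↓72

register = 9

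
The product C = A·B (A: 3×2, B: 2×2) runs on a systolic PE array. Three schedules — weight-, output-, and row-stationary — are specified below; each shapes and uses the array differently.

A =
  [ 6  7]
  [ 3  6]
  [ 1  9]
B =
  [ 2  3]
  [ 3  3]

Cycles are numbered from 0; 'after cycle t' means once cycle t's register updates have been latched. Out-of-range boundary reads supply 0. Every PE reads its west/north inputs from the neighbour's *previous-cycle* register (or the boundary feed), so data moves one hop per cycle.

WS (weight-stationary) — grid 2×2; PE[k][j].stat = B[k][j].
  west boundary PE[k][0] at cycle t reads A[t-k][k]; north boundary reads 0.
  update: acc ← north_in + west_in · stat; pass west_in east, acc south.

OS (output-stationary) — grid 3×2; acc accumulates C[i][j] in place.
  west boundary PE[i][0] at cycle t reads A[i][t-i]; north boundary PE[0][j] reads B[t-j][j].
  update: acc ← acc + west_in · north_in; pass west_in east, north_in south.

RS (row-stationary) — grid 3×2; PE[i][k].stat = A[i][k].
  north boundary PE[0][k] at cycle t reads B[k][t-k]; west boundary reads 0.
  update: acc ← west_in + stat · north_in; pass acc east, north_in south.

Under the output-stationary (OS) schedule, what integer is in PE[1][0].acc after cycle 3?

Tracing OS — 3×2 array, target PE[1][0]:
  step 0 · PE0,0: acc=12; fwd→6 fwd↓2
  step 0 · PE1,0: acc=0; fwd→0 fwd↓0
  step 1 · PE0,0: acc=33; fwd→7 fwd↓3
  step 1 · PE1,0: acc=6; fwd→3 fwd↓2
  step 2 · PE0,0: acc=33; fwd→0 fwd↓0
  step 2 · PE1,0: acc=24; fwd→6 fwd↓3
  step 3 · PE0,0: acc=33; fwd→0 fwd↓0
  step 3 · PE1,0: acc=24; fwd→0 fwd↓0

PE[1][0].acc = 24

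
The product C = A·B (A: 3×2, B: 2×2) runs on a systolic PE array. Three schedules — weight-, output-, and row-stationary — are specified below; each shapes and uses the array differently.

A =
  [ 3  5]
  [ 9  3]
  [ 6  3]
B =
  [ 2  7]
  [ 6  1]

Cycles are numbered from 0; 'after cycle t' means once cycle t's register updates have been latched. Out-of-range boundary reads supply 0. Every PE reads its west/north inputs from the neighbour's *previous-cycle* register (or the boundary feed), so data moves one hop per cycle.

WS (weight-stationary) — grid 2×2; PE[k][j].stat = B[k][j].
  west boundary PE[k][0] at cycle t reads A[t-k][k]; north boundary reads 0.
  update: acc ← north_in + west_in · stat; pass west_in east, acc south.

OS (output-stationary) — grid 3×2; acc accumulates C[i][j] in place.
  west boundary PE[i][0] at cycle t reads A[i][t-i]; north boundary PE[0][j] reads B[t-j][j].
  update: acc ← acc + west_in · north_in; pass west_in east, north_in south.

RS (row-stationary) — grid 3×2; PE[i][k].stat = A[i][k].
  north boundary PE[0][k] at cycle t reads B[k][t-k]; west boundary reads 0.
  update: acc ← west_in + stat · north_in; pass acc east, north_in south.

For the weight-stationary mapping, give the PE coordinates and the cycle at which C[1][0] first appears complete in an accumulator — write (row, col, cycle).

(row, col, cycle) = (1, 0, 2)

Under WS, C[1][0] lands at PE[1][0]:
  [0] (1,0) acc=0 (h:0 v:0)
  [1] (1,0) acc=36 (h:5 v:36)
  [2] (1,0) acc=36 (h:3 v:36)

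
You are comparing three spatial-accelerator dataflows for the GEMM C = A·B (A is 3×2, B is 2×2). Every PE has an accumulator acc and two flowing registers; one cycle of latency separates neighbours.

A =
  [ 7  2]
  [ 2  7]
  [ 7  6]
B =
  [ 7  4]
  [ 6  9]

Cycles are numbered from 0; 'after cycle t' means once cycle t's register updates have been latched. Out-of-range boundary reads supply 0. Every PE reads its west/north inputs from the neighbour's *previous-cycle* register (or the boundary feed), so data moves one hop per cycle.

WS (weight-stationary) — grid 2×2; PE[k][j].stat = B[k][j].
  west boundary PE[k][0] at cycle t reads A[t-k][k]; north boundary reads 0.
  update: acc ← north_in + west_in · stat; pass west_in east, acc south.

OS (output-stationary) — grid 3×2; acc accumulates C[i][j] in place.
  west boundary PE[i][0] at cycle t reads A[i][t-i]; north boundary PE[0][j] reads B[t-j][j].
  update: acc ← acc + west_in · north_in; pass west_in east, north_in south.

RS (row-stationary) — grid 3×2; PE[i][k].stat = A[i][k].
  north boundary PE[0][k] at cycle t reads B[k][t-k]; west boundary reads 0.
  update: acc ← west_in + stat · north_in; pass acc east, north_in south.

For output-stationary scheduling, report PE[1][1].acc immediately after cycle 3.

PE[1][1].acc = 71

OS (3×2). Following PE[1][1] plus its west/north inputs:
  c0 r0c1: 0 / 0 / 0
  c0 r1c0: 0 / 0 / 0
  c0 r1c1: 0 / 0 / 0
  c1 r0c1: 28 / 7 / 4
  c1 r1c0: 14 / 2 / 7
  c1 r1c1: 0 / 0 / 0
  c2 r0c1: 46 / 2 / 9
  c2 r1c0: 56 / 7 / 6
  c2 r1c1: 8 / 2 / 4
  c3 r0c1: 46 / 0 / 0
  c3 r1c0: 56 / 0 / 0
  c3 r1c1: 71 / 7 / 9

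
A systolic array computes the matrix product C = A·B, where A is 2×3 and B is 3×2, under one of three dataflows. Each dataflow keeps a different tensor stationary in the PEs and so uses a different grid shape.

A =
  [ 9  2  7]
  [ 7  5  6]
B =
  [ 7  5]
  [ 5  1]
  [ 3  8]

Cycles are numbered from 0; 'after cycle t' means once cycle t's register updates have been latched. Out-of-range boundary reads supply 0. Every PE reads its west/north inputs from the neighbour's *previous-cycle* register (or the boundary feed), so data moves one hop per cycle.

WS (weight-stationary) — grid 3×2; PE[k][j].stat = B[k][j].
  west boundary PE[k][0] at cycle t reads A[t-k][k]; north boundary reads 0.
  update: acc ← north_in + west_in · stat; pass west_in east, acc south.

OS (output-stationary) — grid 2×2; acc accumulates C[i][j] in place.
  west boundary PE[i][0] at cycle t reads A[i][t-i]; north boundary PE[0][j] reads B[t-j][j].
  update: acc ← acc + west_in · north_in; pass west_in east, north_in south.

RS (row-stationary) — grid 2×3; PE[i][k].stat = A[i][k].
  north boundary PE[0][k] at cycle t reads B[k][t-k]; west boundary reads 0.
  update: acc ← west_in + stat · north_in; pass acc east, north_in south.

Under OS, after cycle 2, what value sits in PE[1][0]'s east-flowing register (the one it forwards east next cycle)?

register = 5

OS 2×2: PE[1][0] cycle-by-cycle (with neighbour feeds):
  after 0 — PE[0][0] acc=63, pass-E 9, pass-S 7
  after 0 — PE[1][0] acc=0, pass-E 0, pass-S 0
  after 1 — PE[0][0] acc=73, pass-E 2, pass-S 5
  after 1 — PE[1][0] acc=49, pass-E 7, pass-S 7
  after 2 — PE[0][0] acc=94, pass-E 7, pass-S 3
  after 2 — PE[1][0] acc=74, pass-E 5, pass-S 5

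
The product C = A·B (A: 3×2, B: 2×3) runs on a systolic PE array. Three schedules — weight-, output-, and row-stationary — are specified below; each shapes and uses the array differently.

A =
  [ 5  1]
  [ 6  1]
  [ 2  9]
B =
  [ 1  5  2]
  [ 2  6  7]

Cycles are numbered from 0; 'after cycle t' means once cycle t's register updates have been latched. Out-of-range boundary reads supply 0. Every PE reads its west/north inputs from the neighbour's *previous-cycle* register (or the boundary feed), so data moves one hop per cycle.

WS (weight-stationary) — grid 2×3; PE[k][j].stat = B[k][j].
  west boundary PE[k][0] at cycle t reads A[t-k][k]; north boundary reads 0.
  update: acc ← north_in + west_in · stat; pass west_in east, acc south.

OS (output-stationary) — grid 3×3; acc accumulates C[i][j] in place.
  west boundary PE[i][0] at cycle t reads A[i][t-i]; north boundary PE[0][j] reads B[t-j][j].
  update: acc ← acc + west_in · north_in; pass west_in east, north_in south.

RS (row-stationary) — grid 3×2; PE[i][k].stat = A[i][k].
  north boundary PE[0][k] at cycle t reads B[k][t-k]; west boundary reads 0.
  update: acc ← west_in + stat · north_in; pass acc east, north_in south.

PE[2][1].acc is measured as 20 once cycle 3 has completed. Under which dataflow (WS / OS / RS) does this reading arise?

— WS: 2×3 array has no PE[2][1].
— OS: 3×3; PE[2][1] trace:
  after 0 — PE[2][1] acc=0, pass-E 0, pass-S 0
  after 1 — PE[2][1] acc=0, pass-E 0, pass-S 0
  after 2 — PE[2][1] acc=0, pass-E 0, pass-S 0
  after 3 — PE[2][1] acc=10, pass-E 2, pass-S 5
— RS: 3×2; PE[2][1] trace:
  after 0 — PE[2][1] acc=0, pass-E 0, pass-S 0
  after 1 — PE[2][1] acc=0, pass-E 0, pass-S 0
  after 2 — PE[2][1] acc=0, pass-E 0, pass-S 0
  after 3 — PE[2][1] acc=20, pass-E 20, pass-S 2

dataflow = RS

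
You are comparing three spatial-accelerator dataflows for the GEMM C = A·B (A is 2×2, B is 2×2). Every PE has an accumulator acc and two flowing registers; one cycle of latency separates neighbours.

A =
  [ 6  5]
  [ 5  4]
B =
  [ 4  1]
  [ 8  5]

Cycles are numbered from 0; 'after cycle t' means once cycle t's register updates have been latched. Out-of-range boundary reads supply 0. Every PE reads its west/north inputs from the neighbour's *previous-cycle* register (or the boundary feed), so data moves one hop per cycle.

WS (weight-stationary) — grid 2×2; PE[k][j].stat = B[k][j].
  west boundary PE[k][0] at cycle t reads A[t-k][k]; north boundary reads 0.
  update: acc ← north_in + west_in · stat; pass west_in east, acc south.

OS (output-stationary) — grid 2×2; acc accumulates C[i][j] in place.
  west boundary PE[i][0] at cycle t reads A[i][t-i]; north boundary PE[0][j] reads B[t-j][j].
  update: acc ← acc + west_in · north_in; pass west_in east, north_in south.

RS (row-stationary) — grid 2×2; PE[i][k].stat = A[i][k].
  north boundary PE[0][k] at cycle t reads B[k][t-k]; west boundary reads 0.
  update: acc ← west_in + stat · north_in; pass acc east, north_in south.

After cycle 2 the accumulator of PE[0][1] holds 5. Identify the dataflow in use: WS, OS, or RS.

dataflow = WS

— WS: 2×2; PE[0][1] trace:
  @0  [0,1]  acc 0  |  →0  ↓0
  @1  [0,1]  acc 6  |  →6  ↓6
  @2  [0,1]  acc 5  |  →5  ↓5
— OS: 2×2; PE[0][1] trace:
  @0  [0,1]  acc 0  |  →0  ↓0
  @1  [0,1]  acc 6  |  →6  ↓1
  @2  [0,1]  acc 31  |  →5  ↓5
— RS: 2×2; PE[0][1] trace:
  @0  [0,1]  acc 0  |  →0  ↓0
  @1  [0,1]  acc 64  |  →64  ↓8
  @2  [0,1]  acc 31  |  →31  ↓5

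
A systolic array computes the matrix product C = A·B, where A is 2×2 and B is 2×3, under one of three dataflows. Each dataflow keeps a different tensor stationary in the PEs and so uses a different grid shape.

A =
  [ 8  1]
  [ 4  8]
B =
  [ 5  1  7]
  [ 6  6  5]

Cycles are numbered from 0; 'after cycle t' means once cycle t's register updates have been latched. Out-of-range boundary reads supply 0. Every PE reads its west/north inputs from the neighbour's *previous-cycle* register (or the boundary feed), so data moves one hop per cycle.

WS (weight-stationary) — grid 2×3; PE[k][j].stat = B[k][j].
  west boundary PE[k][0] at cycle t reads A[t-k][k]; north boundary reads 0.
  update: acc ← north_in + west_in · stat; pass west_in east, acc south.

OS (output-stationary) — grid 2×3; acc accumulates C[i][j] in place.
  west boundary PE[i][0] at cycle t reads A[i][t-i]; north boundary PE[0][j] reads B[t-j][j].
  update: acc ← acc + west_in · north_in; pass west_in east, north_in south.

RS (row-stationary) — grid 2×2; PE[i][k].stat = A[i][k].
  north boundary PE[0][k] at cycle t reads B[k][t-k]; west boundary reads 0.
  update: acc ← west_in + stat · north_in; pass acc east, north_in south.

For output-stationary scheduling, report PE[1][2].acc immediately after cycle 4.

PE[1][2].acc = 68

Tracing OS — 2×3 array, target PE[1][2]:
  @0  [0,2]  acc 0  |  →0  ↓0
  @0  [1,1]  acc 0  |  →0  ↓0
  @0  [1,2]  acc 0  |  →0  ↓0
  @1  [0,2]  acc 0  |  →0  ↓0
  @1  [1,1]  acc 0  |  →0  ↓0
  @1  [1,2]  acc 0  |  →0  ↓0
  @2  [0,2]  acc 56  |  →8  ↓7
  @2  [1,1]  acc 4  |  →4  ↓1
  @2  [1,2]  acc 0  |  →0  ↓0
  @3  [0,2]  acc 61  |  →1  ↓5
  @3  [1,1]  acc 52  |  →8  ↓6
  @3  [1,2]  acc 28  |  →4  ↓7
  @4  [0,2]  acc 61  |  →0  ↓0
  @4  [1,1]  acc 52  |  →0  ↓0
  @4  [1,2]  acc 68  |  →8  ↓5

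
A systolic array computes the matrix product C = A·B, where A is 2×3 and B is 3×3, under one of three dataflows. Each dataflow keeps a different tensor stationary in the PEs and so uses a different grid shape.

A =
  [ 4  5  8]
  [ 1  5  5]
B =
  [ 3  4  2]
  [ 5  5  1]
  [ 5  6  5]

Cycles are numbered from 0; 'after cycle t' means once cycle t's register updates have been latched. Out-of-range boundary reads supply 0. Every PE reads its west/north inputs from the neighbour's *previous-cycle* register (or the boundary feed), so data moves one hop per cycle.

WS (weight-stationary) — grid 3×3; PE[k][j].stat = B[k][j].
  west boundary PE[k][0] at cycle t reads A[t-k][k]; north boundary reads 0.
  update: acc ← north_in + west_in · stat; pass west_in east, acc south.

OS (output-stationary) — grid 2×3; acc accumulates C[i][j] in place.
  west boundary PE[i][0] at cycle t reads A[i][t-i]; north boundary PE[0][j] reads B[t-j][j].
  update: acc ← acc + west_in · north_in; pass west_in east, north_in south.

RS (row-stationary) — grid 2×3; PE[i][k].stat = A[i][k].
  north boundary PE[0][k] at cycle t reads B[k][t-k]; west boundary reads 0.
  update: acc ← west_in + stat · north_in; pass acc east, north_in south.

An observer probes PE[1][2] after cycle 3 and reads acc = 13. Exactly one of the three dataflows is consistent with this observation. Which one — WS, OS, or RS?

WS [3×3] PE[1][2] across cycles:
  0: (1,2).acc=0  regs=<0,0>
  1: (1,2).acc=0  regs=<0,0>
  2: (1,2).acc=0  regs=<0,0>
  3: (1,2).acc=13  regs=<5,13>
OS [2×3] PE[1][2] across cycles:
  0: (1,2).acc=0  regs=<0,0>
  1: (1,2).acc=0  regs=<0,0>
  2: (1,2).acc=0  regs=<0,0>
  3: (1,2).acc=2  regs=<1,2>
RS [2×3] PE[1][2] across cycles:
  0: (1,2).acc=0  regs=<0,0>
  1: (1,2).acc=0  regs=<0,0>
  2: (1,2).acc=0  regs=<0,0>
  3: (1,2).acc=53  regs=<53,5>

dataflow = WS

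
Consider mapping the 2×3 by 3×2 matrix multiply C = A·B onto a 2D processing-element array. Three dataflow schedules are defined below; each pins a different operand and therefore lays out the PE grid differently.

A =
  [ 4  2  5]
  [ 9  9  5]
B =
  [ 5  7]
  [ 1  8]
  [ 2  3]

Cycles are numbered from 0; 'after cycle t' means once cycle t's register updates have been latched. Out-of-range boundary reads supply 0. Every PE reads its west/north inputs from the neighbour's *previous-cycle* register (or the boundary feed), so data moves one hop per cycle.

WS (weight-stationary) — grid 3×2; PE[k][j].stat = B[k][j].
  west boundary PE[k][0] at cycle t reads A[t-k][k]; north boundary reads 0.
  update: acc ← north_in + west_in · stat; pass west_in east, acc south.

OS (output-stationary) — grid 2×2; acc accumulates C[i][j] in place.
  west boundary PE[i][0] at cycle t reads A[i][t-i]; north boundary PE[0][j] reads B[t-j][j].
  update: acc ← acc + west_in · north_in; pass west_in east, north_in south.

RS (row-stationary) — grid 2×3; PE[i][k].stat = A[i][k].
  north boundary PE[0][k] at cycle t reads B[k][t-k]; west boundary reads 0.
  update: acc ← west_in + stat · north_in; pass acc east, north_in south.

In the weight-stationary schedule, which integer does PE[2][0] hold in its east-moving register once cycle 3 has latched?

register = 5

Tracing WS — 3×2 array, target PE[2][0]:
  0: (1,0).acc=0  regs=<0,0>
  0: (2,0).acc=0  regs=<0,0>
  1: (1,0).acc=22  regs=<2,22>
  1: (2,0).acc=0  regs=<0,0>
  2: (1,0).acc=54  regs=<9,54>
  2: (2,0).acc=32  regs=<5,32>
  3: (1,0).acc=0  regs=<0,0>
  3: (2,0).acc=64  regs=<5,64>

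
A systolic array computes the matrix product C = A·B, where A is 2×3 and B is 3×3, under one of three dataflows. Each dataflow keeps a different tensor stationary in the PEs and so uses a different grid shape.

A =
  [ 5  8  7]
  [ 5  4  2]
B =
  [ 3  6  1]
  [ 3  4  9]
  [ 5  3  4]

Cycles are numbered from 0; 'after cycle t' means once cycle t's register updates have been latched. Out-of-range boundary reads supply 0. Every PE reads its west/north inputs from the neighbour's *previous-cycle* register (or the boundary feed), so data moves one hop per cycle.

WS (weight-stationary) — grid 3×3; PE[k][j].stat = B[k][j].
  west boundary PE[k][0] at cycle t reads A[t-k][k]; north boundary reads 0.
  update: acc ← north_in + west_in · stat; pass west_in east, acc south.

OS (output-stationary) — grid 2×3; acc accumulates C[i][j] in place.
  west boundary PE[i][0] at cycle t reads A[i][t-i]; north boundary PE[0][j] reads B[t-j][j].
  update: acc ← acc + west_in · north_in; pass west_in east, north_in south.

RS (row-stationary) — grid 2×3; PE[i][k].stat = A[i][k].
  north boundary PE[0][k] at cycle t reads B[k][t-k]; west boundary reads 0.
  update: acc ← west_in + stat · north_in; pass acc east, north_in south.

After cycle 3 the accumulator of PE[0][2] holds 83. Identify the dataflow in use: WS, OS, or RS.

WS (3×3 grid), PE[0][2]:
  cycle 0: PE[0][2] → acc 0, east 0, south 0
  cycle 1: PE[0][2] → acc 0, east 0, south 0
  cycle 2: PE[0][2] → acc 5, east 5, south 5
  cycle 3: PE[0][2] → acc 5, east 5, south 5
OS (2×3 grid), PE[0][2]:
  cycle 0: PE[0][2] → acc 0, east 0, south 0
  cycle 1: PE[0][2] → acc 0, east 0, south 0
  cycle 2: PE[0][2] → acc 5, east 5, south 1
  cycle 3: PE[0][2] → acc 77, east 8, south 9
RS (2×3 grid), PE[0][2]:
  cycle 0: PE[0][2] → acc 0, east 0, south 0
  cycle 1: PE[0][2] → acc 0, east 0, south 0
  cycle 2: PE[0][2] → acc 74, east 74, south 5
  cycle 3: PE[0][2] → acc 83, east 83, south 3

dataflow = RS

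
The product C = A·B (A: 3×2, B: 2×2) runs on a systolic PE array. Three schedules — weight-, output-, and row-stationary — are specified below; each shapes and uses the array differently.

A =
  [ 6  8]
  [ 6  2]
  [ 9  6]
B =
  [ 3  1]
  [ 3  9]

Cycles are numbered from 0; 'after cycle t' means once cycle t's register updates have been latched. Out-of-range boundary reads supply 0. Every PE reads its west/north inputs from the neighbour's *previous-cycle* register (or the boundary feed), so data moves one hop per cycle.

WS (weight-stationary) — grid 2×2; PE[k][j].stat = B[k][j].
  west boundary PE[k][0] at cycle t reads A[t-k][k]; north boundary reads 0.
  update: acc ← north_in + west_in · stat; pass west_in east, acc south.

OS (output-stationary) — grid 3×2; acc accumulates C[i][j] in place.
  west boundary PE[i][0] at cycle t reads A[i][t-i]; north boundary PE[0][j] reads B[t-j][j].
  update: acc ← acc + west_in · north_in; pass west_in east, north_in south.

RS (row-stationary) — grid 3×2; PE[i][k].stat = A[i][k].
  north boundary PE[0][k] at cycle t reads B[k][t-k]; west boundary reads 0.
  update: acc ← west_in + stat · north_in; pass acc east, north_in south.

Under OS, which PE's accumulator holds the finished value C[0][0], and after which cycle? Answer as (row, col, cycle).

(row, col, cycle) = (0, 0, 1)

OS: C[0][0] accumulates in PE[0][0]:
  c0 r0c0: 18 / 6 / 3
  c1 r0c0: 42 / 8 / 3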